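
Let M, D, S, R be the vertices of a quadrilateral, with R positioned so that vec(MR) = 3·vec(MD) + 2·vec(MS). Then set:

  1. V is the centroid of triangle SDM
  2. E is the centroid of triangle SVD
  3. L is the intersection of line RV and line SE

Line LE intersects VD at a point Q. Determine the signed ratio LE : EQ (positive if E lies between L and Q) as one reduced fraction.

LE:EQ = -1/10

Set M = (0, 0), D = (1, 0), S = (0, 1), R = (3, 2); any affine frame gives the same invariant.
1. V is the centroid of triangle SDM ⇒ V = (1/3, 1/3)
2. E is the centroid of triangle SVD ⇒ E = (4/9, 4/9)
3. L is the intersection of line RV and line SE ⇒ L = (7/15, 5/12)
line LE meets VD at Q = (2/3, 1/6)
E = L + t·(Q−L) with t = -1/9, so LE:EQ = -1/9:10/9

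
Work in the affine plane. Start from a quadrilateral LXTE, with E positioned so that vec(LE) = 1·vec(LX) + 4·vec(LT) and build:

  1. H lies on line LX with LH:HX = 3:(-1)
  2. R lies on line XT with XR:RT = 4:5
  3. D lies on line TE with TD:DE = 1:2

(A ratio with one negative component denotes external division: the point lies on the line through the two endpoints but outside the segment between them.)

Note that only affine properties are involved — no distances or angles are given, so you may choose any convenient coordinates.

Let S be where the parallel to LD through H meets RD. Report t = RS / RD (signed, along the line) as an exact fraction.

Set L = (0, 0), X = (1, 0), T = (0, 1), E = (1, 4); any affine frame gives the same invariant.
1. H lies on line LX with LH:HX = 3:(-1) ⇒ H = (3/2, 0)
2. R lies on line XT with XR:RT = 4:5 ⇒ R = (5/9, 4/9)
3. D lies on line TE with TD:DE = 1:2 ⇒ D = (1/3, 2)
through H parallel to LD: direction (1/3, 2); meets RD at S = (40/39, -37/13)
S = R + t·(D−R) with t = -55/26

t = -55/26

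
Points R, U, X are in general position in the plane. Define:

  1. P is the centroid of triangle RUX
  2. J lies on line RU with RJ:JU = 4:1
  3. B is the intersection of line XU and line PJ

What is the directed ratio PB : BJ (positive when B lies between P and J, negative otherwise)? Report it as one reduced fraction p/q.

PB:BJ = -5/3

Assign R = (0, 0), U = (1, 0), X = (0, 1) — the answer is frame-independent, so this choice is without loss of generality.
1. P is the centroid of triangle RUX ⇒ P = (1/3, 1/3)
2. J lies on line RU with RJ:JU = 4:1 ⇒ J = (4/5, 0)
3. B is the intersection of line XU and line PJ ⇒ B = (3/2, -1/2)
B = P + t·(J−P) with t = 5/2, so PB:BJ = t:(1−t) = 5/2:-3/2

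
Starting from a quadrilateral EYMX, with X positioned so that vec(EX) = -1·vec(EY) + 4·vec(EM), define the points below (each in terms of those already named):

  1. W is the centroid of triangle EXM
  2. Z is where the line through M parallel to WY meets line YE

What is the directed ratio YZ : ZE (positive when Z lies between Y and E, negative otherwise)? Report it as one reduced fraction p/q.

Choose coordinates E = (0, 0), Y = (1, 0), M = (0, 1), X = (-1, 4).
1. W is the centroid of triangle EXM ⇒ W = (-1/3, 5/3)
2. Z is where the line through M parallel to WY meets line YE ⇒ Z = (4/5, 0)
Z = Y + t·(E−Y) with t = 1/5, so YZ:ZE = t:(1−t) = 1/5:4/5

YZ:ZE = 1/4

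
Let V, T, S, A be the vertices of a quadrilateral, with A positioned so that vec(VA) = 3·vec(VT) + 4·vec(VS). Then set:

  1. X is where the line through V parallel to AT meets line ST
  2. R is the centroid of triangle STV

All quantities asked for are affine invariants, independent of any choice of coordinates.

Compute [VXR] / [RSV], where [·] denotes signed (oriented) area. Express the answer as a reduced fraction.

Work in coordinates with V = (0, 0), T = (1, 0), S = (0, 1), A = (3, 4).
1. X is where the line through V parallel to AT meets line ST ⇒ X = (1/3, 2/3)
2. R is the centroid of triangle STV ⇒ R = (1/3, 1/3)
2·[VXR] = -1/9, 2·[RSV] = 1/3
[VXR]:[RSV] = -1/9:1/3 = -1/3

[VXR]:[RSV] = -1/3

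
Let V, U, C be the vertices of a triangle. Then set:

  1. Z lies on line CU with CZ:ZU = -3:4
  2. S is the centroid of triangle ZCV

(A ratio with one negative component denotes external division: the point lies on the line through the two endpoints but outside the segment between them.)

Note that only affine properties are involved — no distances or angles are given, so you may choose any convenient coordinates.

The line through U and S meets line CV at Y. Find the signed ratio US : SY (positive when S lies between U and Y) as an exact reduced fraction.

US:SY = -2

Choose coordinates V = (0, 0), U = (1, 0), C = (0, 1).
1. Z lies on line CU with CZ:ZU = -3:4 ⇒ Z = (-3, 4)
2. S is the centroid of triangle ZCV ⇒ S = (-1, 5/3)
line US meets CV at Y = (0, 5/6)
S = U + t·(Y−U) with t = 2, so US:SY = 2:-1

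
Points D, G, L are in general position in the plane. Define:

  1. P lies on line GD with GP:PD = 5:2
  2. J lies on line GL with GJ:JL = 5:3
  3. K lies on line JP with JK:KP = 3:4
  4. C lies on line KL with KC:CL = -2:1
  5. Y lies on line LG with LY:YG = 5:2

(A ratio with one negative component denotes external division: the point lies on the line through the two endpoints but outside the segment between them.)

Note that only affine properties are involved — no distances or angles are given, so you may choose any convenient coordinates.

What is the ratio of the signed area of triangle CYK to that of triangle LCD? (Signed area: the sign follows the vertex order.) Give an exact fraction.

[CYK]:[LCD] = -100/77

Work in coordinates with D = (0, 0), G = (1, 0), L = (0, 1).
1. P lies on line GD with GP:PD = 5:2 ⇒ P = (2/7, 0)
2. J lies on line GL with GJ:JL = 5:3 ⇒ J = (3/8, 5/8)
3. K lies on line JP with JK:KP = 3:4 ⇒ K = (33/98, 5/14)
4. C lies on line KL with KC:CL = -2:1 ⇒ C = (-33/98, 23/14)
5. Y lies on line LG with LY:YG = 5:2 ⇒ Y = (5/7, 2/7)
2·[CYK] = -150/343, 2·[LCD] = 33/98
[CYK]:[LCD] = -150/343:33/98 = -100/77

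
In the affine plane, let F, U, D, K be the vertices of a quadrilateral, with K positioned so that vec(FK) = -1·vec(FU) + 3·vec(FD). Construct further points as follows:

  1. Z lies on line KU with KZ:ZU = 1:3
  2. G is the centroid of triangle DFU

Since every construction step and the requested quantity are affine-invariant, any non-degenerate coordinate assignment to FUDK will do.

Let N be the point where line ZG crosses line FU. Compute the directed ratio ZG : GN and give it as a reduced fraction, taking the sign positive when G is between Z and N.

Assign F = (0, 0), U = (1, 0), D = (0, 1), K = (-1, 3) — the answer is frame-independent, so this choice is without loss of generality.
1. Z lies on line KU with KZ:ZU = 1:3 ⇒ Z = (-1/2, 9/4)
2. G is the centroid of triangle DFU ⇒ G = (1/3, 1/3)
line ZG meets FU at N = (11/23, 0)
G = Z + t·(N−Z) with t = 23/27, so ZG:GN = 23/27:4/27

ZG:GN = 23/4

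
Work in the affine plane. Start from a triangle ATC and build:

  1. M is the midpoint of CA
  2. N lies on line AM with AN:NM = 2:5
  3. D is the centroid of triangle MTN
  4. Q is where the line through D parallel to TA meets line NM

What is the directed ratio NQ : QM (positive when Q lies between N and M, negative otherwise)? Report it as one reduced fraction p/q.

NQ:QM = 1/4

Work in coordinates with A = (0, 0), T = (1, 0), C = (0, 1).
1. M is the midpoint of CA ⇒ M = (0, 1/2)
2. N lies on line AM with AN:NM = 2:5 ⇒ N = (0, 1/7)
3. D is the centroid of triangle MTN ⇒ D = (1/3, 3/14)
4. Q is where the line through D parallel to TA meets line NM ⇒ Q = (0, 3/14)
Q = N + t·(M−N) with t = 1/5, so NQ:QM = t:(1−t) = 1/5:4/5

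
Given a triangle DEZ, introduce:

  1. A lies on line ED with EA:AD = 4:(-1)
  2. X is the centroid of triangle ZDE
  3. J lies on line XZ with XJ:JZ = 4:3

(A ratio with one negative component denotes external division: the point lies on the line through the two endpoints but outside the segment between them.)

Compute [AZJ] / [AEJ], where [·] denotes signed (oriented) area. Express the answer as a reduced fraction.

[AZJ]:[AEJ] = -1/4

Assign D = (0, 0), E = (1, 0), Z = (0, 1) — the answer is frame-independent, so this choice is without loss of generality.
1. A lies on line ED with EA:AD = 4:(-1) ⇒ A = (-1/3, 0)
2. X is the centroid of triangle ZDE ⇒ X = (1/3, 1/3)
3. J lies on line XZ with XJ:JZ = 4:3 ⇒ J = (1/7, 5/7)
2·[AZJ] = -5/21, 2·[AEJ] = 20/21
[AZJ]:[AEJ] = -5/21:20/21 = -1/4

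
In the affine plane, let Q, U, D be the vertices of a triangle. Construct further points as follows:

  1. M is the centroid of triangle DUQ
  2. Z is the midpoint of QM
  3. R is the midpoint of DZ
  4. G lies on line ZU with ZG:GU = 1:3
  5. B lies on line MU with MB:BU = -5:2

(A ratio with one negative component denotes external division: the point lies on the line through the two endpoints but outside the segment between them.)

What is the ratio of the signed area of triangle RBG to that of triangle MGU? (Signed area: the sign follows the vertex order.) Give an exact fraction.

Work in coordinates with Q = (0, 0), U = (1, 0), D = (0, 1).
1. M is the centroid of triangle DUQ ⇒ M = (1/3, 1/3)
2. Z is the midpoint of QM ⇒ Z = (1/6, 1/6)
3. R is the midpoint of DZ ⇒ R = (1/12, 7/12)
4. G lies on line ZU with ZG:GU = 1:3 ⇒ G = (3/8, 1/8)
5. B lies on line MU with MB:BU = -5:2 ⇒ B = (13/9, -2/9)
2·[RBG] = -7/18, 2·[MGU] = 1/8
[RBG]:[MGU] = -7/18:1/8 = -28/9

[RBG]:[MGU] = -28/9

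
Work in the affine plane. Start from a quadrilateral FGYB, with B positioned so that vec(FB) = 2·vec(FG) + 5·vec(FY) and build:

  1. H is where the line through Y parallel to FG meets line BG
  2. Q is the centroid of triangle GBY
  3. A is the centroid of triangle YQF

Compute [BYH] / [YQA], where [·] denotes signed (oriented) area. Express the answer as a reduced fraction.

[BYH]:[YQA] = -72/5

Set F = (0, 0), G = (1, 0), Y = (0, 1), B = (2, 5); any affine frame gives the same invariant.
1. H is where the line through Y parallel to FG meets line BG ⇒ H = (6/5, 1)
2. Q is the centroid of triangle GBY ⇒ Q = (1, 2)
3. A is the centroid of triangle YQF ⇒ A = (1/3, 1)
2·[BYH] = 24/5, 2·[YQA] = -1/3
[BYH]:[YQA] = 24/5:-1/3 = -72/5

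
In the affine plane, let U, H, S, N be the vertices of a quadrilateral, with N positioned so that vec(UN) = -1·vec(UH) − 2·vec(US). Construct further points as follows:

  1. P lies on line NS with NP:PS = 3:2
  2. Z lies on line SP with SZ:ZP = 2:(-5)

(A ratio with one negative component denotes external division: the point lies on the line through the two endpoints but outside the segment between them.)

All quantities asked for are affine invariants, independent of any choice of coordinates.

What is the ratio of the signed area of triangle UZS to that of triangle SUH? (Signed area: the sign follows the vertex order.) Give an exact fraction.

Assign U = (0, 0), H = (1, 0), S = (0, 1), N = (-1, -2) — the answer is frame-independent, so this choice is without loss of generality.
1. P lies on line NS with NP:PS = 3:2 ⇒ P = (-2/5, -1/5)
2. Z lies on line SP with SZ:ZP = 2:(-5) ⇒ Z = (4/15, 9/5)
2·[UZS] = 4/15, 2·[SUH] = 1
[UZS]:[SUH] = 4/15:1 = 4/15

[UZS]:[SUH] = 4/15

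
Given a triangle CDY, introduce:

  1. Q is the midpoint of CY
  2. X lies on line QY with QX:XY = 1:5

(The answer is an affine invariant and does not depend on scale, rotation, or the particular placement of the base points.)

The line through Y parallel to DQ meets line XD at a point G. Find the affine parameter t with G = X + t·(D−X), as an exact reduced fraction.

Set C = (0, 0), D = (1, 0), Y = (0, 1); any affine frame gives the same invariant.
1. Q is the midpoint of CY ⇒ Q = (0, 1/2)
2. X lies on line QY with QX:XY = 1:5 ⇒ X = (0, 7/12)
through Y parallel to DQ: direction (-1, 1/2); meets XD at G = (-5, 7/2)
G = X + t·(D−X) with t = -5

t = -5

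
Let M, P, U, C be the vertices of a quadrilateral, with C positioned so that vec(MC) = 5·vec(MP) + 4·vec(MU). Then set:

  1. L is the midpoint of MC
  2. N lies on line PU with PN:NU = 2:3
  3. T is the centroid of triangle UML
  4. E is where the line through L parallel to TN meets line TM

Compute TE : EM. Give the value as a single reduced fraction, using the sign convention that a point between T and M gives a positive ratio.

TE:EM = -23/31

Choose coordinates M = (0, 0), P = (1, 0), U = (0, 1), C = (5, 4).
1. L is the midpoint of MC ⇒ L = (5/2, 2)
2. N lies on line PU with PN:NU = 2:3 ⇒ N = (3/5, 2/5)
3. T is the centroid of triangle UML ⇒ T = (5/6, 1)
4. E is where the line through L parallel to TN meets line TM ⇒ E = (155/48, 31/8)
E = T + t·(M−T) with t = -23/8, so TE:EM = t:(1−t) = -23/8:31/8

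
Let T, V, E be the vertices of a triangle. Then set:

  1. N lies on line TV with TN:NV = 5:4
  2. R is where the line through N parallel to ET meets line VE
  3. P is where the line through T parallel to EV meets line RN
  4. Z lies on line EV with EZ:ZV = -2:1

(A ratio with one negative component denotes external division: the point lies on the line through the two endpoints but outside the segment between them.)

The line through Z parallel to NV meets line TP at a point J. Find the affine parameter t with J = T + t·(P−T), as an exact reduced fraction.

Set T = (0, 0), V = (1, 0), E = (0, 1); any affine frame gives the same invariant.
1. N lies on line TV with TN:NV = 5:4 ⇒ N = (5/9, 0)
2. R is where the line through N parallel to ET meets line VE ⇒ R = (5/9, 4/9)
3. P is where the line through T parallel to EV meets line RN ⇒ P = (5/9, -5/9)
4. Z lies on line EV with EZ:ZV = -2:1 ⇒ Z = (2, -1)
through Z parallel to NV: direction (4/9, 0); meets TP at J = (1, -1)
J = T + t·(P−T) with t = 9/5

t = 9/5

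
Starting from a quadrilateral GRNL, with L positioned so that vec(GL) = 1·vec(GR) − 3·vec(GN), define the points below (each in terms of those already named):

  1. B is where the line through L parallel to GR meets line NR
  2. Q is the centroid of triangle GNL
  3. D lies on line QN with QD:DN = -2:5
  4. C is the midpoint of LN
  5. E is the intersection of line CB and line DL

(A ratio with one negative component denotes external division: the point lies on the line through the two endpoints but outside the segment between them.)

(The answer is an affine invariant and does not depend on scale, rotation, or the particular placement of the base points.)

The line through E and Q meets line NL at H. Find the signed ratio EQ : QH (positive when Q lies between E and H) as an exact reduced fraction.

EQ:QH = 119/61

Assign G = (0, 0), R = (1, 0), N = (0, 1), L = (1, -3) — the answer is frame-independent, so this choice is without loss of generality.
1. B is where the line through L parallel to GR meets line NR ⇒ B = (4, -3)
2. Q is the centroid of triangle GNL ⇒ Q = (1/3, -2/3)
3. D lies on line QN with QD:DN = -2:5 ⇒ D = (5/9, -16/9)
4. C is the midpoint of LN ⇒ C = (1/2, -1)
5. E is the intersection of line CB and line DL ⇒ E = (13/61, -51/61)
line EQ meets NL at H = (47/119, -69/119)
Q = E + t·(H−E) with t = 119/180, so EQ:QH = 119/180:61/180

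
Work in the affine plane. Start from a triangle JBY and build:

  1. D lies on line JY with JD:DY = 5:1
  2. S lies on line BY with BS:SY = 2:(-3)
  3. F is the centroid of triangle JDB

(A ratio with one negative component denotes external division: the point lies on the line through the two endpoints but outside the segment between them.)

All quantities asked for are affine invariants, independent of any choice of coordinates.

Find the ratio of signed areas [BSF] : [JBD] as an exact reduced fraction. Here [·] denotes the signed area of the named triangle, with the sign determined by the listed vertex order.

Assign J = (0, 0), B = (1, 0), Y = (0, 1) — the answer is frame-independent, so this choice is without loss of generality.
1. D lies on line JY with JD:DY = 5:1 ⇒ D = (0, 5/6)
2. S lies on line BY with BS:SY = 2:(-3) ⇒ S = (3, -2)
3. F is the centroid of triangle JDB ⇒ F = (1/3, 5/18)
2·[BSF] = -7/9, 2·[JBD] = 5/6
[BSF]:[JBD] = -7/9:5/6 = -14/15

[BSF]:[JBD] = -14/15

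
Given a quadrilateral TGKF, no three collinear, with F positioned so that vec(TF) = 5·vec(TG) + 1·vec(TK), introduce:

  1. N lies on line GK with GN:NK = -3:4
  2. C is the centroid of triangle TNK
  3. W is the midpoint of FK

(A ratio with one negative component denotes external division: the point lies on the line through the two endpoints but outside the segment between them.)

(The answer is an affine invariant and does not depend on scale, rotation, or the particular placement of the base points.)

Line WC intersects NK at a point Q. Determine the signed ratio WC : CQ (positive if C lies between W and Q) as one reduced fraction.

WC:CQ = -17/2

Choose coordinates T = (0, 0), G = (1, 0), K = (0, 1), F = (5, 1).
1. N lies on line GK with GN:NK = -3:4 ⇒ N = (4, -3)
2. C is the centroid of triangle TNK ⇒ C = (4/3, -2/3)
3. W is the midpoint of FK ⇒ W = (5/2, 1)
line WC meets NK at Q = (25/17, -8/17)
C = W + t·(Q−W) with t = 17/15, so WC:CQ = 17/15:-2/15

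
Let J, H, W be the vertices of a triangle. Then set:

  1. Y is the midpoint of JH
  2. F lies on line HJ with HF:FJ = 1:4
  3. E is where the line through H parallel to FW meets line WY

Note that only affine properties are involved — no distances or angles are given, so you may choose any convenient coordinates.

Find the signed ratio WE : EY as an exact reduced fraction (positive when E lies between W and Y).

Set J = (0, 0), H = (1, 0), W = (0, 1); any affine frame gives the same invariant.
1. Y is the midpoint of JH ⇒ Y = (1/2, 0)
2. F lies on line HJ with HF:FJ = 1:4 ⇒ F = (4/5, 0)
3. E is where the line through H parallel to FW meets line WY ⇒ E = (-1/3, 5/3)
E = W + t·(Y−W) with t = -2/3, so WE:EY = t:(1−t) = -2/3:5/3

WE:EY = -2/5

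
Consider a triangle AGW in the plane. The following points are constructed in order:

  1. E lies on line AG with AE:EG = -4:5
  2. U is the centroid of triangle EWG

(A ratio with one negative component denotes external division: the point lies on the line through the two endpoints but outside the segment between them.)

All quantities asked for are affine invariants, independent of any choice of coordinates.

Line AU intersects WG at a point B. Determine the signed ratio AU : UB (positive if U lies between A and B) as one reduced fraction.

AU:UB = -2/5

Choose coordinates A = (0, 0), G = (1, 0), W = (0, 1).
1. E lies on line AG with AE:EG = -4:5 ⇒ E = (-4, 0)
2. U is the centroid of triangle EWG ⇒ U = (-1, 1/3)
line AU meets WG at B = (3/2, -1/2)
U = A + t·(B−A) with t = -2/3, so AU:UB = -2/3:5/3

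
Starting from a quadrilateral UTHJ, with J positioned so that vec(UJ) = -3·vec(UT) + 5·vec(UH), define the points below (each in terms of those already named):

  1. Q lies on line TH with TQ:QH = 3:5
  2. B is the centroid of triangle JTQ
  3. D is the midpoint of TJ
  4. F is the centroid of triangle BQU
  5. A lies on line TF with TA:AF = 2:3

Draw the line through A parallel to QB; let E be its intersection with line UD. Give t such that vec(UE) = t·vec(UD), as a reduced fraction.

Set U = (0, 0), T = (1, 0), H = (0, 1), J = (-3, 5); any affine frame gives the same invariant.
1. Q lies on line TH with TQ:QH = 3:5 ⇒ Q = (5/8, 3/8)
2. B is the centroid of triangle JTQ ⇒ B = (-11/24, 43/24)
3. D is the midpoint of TJ ⇒ D = (-1, 5/2)
4. F is the centroid of triangle BQU ⇒ F = (1/18, 13/18)
5. A lies on line TF with TA:AF = 2:3 ⇒ A = (28/45, 13/45)
through A parallel to QB: direction (-13/12, 17/12); meets UD at E = (-86/93, 215/93)
E = U + t·(D−U) with t = 86/93

t = 86/93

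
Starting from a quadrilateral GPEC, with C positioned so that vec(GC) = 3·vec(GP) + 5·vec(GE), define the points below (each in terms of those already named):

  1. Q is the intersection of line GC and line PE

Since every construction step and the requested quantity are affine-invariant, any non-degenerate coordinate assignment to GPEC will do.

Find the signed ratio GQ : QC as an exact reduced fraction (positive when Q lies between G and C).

GQ:QC = 1/7

Assign G = (0, 0), P = (1, 0), E = (0, 1), C = (3, 5) — the answer is frame-independent, so this choice is without loss of generality.
1. Q is the intersection of line GC and line PE ⇒ Q = (3/8, 5/8)
Q = G + t·(C−G) with t = 1/8, so GQ:QC = t:(1−t) = 1/8:7/8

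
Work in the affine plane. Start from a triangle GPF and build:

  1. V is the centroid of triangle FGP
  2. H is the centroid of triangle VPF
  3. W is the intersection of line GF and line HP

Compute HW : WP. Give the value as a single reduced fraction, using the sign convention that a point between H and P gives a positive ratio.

Choose coordinates G = (0, 0), P = (1, 0), F = (0, 1).
1. V is the centroid of triangle FGP ⇒ V = (1/3, 1/3)
2. H is the centroid of triangle VPF ⇒ H = (4/9, 4/9)
3. W is the intersection of line GF and line HP ⇒ W = (0, 4/5)
W = H + t·(P−H) with t = -4/5, so HW:WP = t:(1−t) = -4/5:9/5

HW:WP = -4/9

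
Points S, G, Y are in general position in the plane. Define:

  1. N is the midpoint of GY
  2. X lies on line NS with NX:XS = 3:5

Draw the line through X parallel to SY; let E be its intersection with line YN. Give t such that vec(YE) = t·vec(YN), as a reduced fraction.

Choose coordinates S = (0, 0), G = (1, 0), Y = (0, 1).
1. N is the midpoint of GY ⇒ N = (1/2, 1/2)
2. X lies on line NS with NX:XS = 3:5 ⇒ X = (5/16, 5/16)
through X parallel to SY: direction (0, 1); meets YN at E = (5/16, 11/16)
E = Y + t·(N−Y) with t = 5/8

t = 5/8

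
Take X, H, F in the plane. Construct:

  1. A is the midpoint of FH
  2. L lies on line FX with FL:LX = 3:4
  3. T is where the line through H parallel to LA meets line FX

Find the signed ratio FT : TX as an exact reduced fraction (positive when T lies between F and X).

Assign X = (0, 0), H = (1, 0), F = (0, 1) — the answer is frame-independent, so this choice is without loss of generality.
1. A is the midpoint of FH ⇒ A = (1/2, 1/2)
2. L lies on line FX with FL:LX = 3:4 ⇒ L = (0, 4/7)
3. T is where the line through H parallel to LA meets line FX ⇒ T = (0, 1/7)
T = F + t·(X−F) with t = 6/7, so FT:TX = t:(1−t) = 6/7:1/7

FT:TX = 6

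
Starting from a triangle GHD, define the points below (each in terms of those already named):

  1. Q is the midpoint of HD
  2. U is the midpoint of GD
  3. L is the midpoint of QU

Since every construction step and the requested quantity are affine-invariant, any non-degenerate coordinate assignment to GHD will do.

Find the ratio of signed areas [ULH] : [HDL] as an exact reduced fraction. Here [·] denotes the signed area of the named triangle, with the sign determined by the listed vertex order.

Set G = (0, 0), H = (1, 0), D = (0, 1); any affine frame gives the same invariant.
1. Q is the midpoint of HD ⇒ Q = (1/2, 1/2)
2. U is the midpoint of GD ⇒ U = (0, 1/2)
3. L is the midpoint of QU ⇒ L = (1/4, 1/2)
2·[ULH] = -1/8, 2·[HDL] = 1/4
[ULH]:[HDL] = -1/8:1/4 = -1/2

[ULH]:[HDL] = -1/2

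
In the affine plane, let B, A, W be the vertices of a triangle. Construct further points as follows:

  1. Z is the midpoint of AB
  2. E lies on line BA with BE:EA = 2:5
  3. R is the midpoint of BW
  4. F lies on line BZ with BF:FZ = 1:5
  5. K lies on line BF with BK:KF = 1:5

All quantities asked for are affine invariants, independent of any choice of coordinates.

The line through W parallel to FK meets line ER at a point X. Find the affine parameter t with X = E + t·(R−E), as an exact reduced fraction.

Set B = (0, 0), A = (1, 0), W = (0, 1); any affine frame gives the same invariant.
1. Z is the midpoint of AB ⇒ Z = (1/2, 0)
2. E lies on line BA with BE:EA = 2:5 ⇒ E = (2/7, 0)
3. R is the midpoint of BW ⇒ R = (0, 1/2)
4. F lies on line BZ with BF:FZ = 1:5 ⇒ F = (1/12, 0)
5. K lies on line BF with BK:KF = 1:5 ⇒ K = (1/72, 0)
through W parallel to FK: direction (-5/72, 0); meets ER at X = (-2/7, 1)
X = E + t·(R−E) with t = 2

t = 2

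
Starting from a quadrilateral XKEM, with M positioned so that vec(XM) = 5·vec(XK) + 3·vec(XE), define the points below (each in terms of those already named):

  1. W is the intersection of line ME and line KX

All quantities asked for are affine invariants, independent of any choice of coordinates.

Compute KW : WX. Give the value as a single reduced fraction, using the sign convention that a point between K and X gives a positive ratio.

KW:WX = -7/5

Set X = (0, 0), K = (1, 0), E = (0, 1), M = (5, 3); any affine frame gives the same invariant.
1. W is the intersection of line ME and line KX ⇒ W = (-5/2, 0)
W = K + t·(X−K) with t = 7/2, so KW:WX = t:(1−t) = 7/2:-5/2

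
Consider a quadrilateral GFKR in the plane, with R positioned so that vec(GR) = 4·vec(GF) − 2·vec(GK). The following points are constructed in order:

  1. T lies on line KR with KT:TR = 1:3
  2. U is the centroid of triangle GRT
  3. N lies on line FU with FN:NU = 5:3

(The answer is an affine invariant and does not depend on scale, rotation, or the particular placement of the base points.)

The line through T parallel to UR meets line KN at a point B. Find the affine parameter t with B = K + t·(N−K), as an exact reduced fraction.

t = 32/113

Set G = (0, 0), F = (1, 0), K = (0, 1), R = (4, -2); any affine frame gives the same invariant.
1. T lies on line KR with KT:TR = 1:3 ⇒ T = (1, 1/4)
2. U is the centroid of triangle GRT ⇒ U = (5/3, -7/12)
3. N lies on line FU with FN:NU = 5:3 ⇒ N = (17/12, -35/96)
through T parallel to UR: direction (7/3, -17/12); meets KN at B = (136/339, 208/339)
B = K + t·(N−K) with t = 32/113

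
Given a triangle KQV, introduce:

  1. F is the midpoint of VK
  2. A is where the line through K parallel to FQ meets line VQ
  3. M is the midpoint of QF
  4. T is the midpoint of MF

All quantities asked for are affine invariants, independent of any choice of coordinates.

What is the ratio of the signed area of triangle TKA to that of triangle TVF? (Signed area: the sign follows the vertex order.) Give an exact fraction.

Assign K = (0, 0), Q = (1, 0), V = (0, 1) — the answer is frame-independent, so this choice is without loss of generality.
1. F is the midpoint of VK ⇒ F = (0, 1/2)
2. A is where the line through K parallel to FQ meets line VQ ⇒ A = (2, -1)
3. M is the midpoint of QF ⇒ M = (1/2, 1/4)
4. T is the midpoint of MF ⇒ T = (1/4, 3/8)
2·[TKA] = 1, 2·[TVF] = 1/8
[TKA]:[TVF] = 1:1/8 = 8

[TKA]:[TVF] = 8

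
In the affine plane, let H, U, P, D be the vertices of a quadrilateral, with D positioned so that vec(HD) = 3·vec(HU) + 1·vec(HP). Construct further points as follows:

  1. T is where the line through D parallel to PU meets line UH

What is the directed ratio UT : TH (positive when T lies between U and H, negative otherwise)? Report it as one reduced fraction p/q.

Assign H = (0, 0), U = (1, 0), P = (0, 1), D = (3, 1) — the answer is frame-independent, so this choice is without loss of generality.
1. T is where the line through D parallel to PU meets line UH ⇒ T = (4, 0)
T = U + t·(H−U) with t = -3, so UT:TH = t:(1−t) = -3:4

UT:TH = -3/4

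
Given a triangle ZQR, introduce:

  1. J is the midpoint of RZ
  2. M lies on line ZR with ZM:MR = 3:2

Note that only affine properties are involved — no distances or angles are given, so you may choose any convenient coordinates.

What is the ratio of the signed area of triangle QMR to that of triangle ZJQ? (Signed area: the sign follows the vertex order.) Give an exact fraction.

Work in coordinates with Z = (0, 0), Q = (1, 0), R = (0, 1).
1. J is the midpoint of RZ ⇒ J = (0, 1/2)
2. M lies on line ZR with ZM:MR = 3:2 ⇒ M = (0, 3/5)
2·[QMR] = -2/5, 2·[ZJQ] = -1/2
[QMR]:[ZJQ] = -2/5:-1/2 = 4/5

[QMR]:[ZJQ] = 4/5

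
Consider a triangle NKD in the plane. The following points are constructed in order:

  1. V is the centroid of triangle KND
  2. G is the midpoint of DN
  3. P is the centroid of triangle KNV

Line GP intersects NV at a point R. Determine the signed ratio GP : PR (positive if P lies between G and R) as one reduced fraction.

GP:PR = -5/2

Assign N = (0, 0), K = (1, 0), D = (0, 1) — the answer is frame-independent, so this choice is without loss of generality.
1. V is the centroid of triangle KND ⇒ V = (1/3, 1/3)
2. G is the midpoint of DN ⇒ G = (0, 1/2)
3. P is the centroid of triangle KNV ⇒ P = (4/9, 1/9)
line GP meets NV at R = (4/15, 4/15)
P = G + t·(R−G) with t = 5/3, so GP:PR = 5/3:-2/3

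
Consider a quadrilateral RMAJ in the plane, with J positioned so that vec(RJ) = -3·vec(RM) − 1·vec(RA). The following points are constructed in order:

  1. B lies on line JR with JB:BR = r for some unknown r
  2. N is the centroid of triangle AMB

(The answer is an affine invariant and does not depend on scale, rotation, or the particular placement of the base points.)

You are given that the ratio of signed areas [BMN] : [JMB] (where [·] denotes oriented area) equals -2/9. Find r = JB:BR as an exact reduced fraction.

Assign R = (0, 0), M = (1, 0), A = (0, 1), J = (-3, -1) — the answer is frame-independent, so this choice is without loss of generality.
1. With JB:BR = r, write λ = r/(r+1) so B = J + λ·(R−J); B is affine-linear in λ
2. N is the centroid of triangle AMB ⇒ N is an affine combination of earlier points and hence also affine-linear in λ
Every point depending on B is an affine combination of B and λ-independent points, so each such coordinate is linear in λ; the λ² term in each signed area is a multiple of (R−J)×(R−J) = 0, so 2·[BMN] and 2·[JMB] are each linear in λ. Evaluating at λ=0 and λ=1:
  2·[BMN] = -4/3·λ + 5/3,   2·[JMB] = λ
So [BMN]:[JMB] = (-4/3·λ + 5/3) / (λ). Setting this equal to -2/9:
  -4/3·λ + 5/3 = -2/9·(λ)  ⇒  λ = 3/2
Then r = λ/(1−λ) = (3/2)/(-1/2) = -3. Check: with r = -3, B = (3/2, 1/2) and [BMN]:[JMB] = -2/9 as required.

r = -3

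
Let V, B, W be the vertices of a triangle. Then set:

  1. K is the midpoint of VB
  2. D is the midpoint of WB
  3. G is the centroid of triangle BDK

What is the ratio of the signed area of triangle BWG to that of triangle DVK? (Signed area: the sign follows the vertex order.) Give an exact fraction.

Work in coordinates with V = (0, 0), B = (1, 0), W = (0, 1).
1. K is the midpoint of VB ⇒ K = (1/2, 0)
2. D is the midpoint of WB ⇒ D = (1/2, 1/2)
3. G is the centroid of triangle BDK ⇒ G = (2/3, 1/6)
2·[BWG] = 1/6, 2·[DVK] = 1/4
[BWG]:[DVK] = 1/6:1/4 = 2/3

[BWG]:[DVK] = 2/3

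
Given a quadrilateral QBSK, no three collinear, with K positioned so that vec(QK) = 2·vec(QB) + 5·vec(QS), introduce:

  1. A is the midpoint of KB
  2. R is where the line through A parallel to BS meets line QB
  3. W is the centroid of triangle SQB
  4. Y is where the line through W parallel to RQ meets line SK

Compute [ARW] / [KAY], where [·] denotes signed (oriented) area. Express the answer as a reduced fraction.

Set Q = (0, 0), B = (1, 0), S = (0, 1), K = (2, 5); any affine frame gives the same invariant.
1. A is the midpoint of KB ⇒ A = (3/2, 5/2)
2. R is where the line through A parallel to BS meets line QB ⇒ R = (4, 0)
3. W is the centroid of triangle SQB ⇒ W = (1/3, 1/3)
4. Y is where the line through W parallel to RQ meets line SK ⇒ Y = (-1/3, 1/3)
2·[ARW] = -25/3, 2·[KAY] = -7/2
[ARW]:[KAY] = -25/3:-7/2 = 50/21

[ARW]:[KAY] = 50/21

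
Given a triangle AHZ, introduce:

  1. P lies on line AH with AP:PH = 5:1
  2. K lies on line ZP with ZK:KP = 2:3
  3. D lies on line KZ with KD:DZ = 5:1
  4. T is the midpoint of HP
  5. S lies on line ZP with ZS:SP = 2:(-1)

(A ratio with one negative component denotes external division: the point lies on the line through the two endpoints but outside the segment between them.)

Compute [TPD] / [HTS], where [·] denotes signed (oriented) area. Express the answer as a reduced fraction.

Assign A = (0, 0), H = (1, 0), Z = (0, 1) — the answer is frame-independent, so this choice is without loss of generality.
1. P lies on line AH with AP:PH = 5:1 ⇒ P = (5/6, 0)
2. K lies on line ZP with ZK:KP = 2:3 ⇒ K = (1/3, 3/5)
3. D lies on line KZ with KD:DZ = 5:1 ⇒ D = (1/18, 14/15)
4. T is the midpoint of HP ⇒ T = (11/12, 0)
5. S lies on line ZP with ZS:SP = 2:(-1) ⇒ S = (5/3, -1)
2·[TPD] = -7/90, 2·[HTS] = 1/12
[TPD]:[HTS] = -7/90:1/12 = -14/15

[TPD]:[HTS] = -14/15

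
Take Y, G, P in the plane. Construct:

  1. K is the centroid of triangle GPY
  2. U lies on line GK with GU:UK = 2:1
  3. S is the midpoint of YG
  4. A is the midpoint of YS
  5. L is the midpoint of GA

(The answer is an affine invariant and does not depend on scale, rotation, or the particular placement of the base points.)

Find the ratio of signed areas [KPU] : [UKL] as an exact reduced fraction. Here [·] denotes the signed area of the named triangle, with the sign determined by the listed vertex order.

[KPU]:[UKL] = -8/3

Set Y = (0, 0), G = (1, 0), P = (0, 1); any affine frame gives the same invariant.
1. K is the centroid of triangle GPY ⇒ K = (1/3, 1/3)
2. U lies on line GK with GU:UK = 2:1 ⇒ U = (5/9, 2/9)
3. S is the midpoint of YG ⇒ S = (1/2, 0)
4. A is the midpoint of YS ⇒ A = (1/4, 0)
5. L is the midpoint of GA ⇒ L = (5/8, 0)
2·[KPU] = -1/9, 2·[UKL] = 1/24
[KPU]:[UKL] = -1/9:1/24 = -8/3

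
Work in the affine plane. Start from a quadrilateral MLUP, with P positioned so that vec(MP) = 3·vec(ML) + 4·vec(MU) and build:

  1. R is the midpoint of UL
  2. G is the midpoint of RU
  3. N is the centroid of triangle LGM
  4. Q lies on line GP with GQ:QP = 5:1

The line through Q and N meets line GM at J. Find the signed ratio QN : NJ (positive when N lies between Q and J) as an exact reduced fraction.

QN:NJ = 19/6

Choose coordinates M = (0, 0), L = (1, 0), U = (0, 1), P = (3, 4).
1. R is the midpoint of UL ⇒ R = (1/2, 1/2)
2. G is the midpoint of RU ⇒ G = (1/4, 3/4)
3. N is the centroid of triangle LGM ⇒ N = (5/12, 1/4)
4. Q lies on line GP with GQ:QP = 5:1 ⇒ Q = (61/24, 83/24)
line QN meets GM at J = (-29/114, -29/38)
N = Q + t·(J−Q) with t = 19/25, so QN:NJ = 19/25:6/25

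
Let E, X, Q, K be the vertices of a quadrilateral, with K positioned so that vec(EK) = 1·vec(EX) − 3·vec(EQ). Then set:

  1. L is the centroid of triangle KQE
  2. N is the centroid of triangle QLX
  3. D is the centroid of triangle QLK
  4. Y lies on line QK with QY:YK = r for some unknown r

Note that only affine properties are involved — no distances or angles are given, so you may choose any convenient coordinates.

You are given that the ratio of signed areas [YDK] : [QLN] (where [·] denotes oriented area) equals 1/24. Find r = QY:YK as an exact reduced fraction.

Set E = (0, 0), X = (1, 0), Q = (0, 1), K = (1, -3); any affine frame gives the same invariant.
1. L is the centroid of triangle KQE ⇒ L = (1/3, -2/3)
2. N is the centroid of triangle QLX ⇒ N = (4/9, 1/9)
3. D is the centroid of triangle QLK ⇒ D = (4/9, -8/9)
4. With QY:YK = r, write λ = r/(r+1) so Y = Q + λ·(K−Q); Y is affine-linear in λ
Every point depending on Y is an affine combination of Y and λ-independent points, so each such coordinate is linear in λ; the λ² term in each signed area is a multiple of (K−Q)×(K−Q) = 0, so 2·[YDK] and 2·[QLN] are each linear in λ. Evaluating at λ=0 and λ=1:
  2·[YDK] = -1/9·λ + 1/9,   2·[QLN] = 4/9
So [YDK]:[QLN] = (-1/9·λ + 1/9) / (4/9). Setting this equal to 1/24:
  -1/9·λ + 1/9 = 1/24·(4/9)  ⇒  λ = 5/6
Then r = λ/(1−λ) = (5/6)/(1/6) = 5. Check: with r = 5, Y = (5/6, -7/3) and [YDK]:[QLN] = 1/24 as required.

r = 5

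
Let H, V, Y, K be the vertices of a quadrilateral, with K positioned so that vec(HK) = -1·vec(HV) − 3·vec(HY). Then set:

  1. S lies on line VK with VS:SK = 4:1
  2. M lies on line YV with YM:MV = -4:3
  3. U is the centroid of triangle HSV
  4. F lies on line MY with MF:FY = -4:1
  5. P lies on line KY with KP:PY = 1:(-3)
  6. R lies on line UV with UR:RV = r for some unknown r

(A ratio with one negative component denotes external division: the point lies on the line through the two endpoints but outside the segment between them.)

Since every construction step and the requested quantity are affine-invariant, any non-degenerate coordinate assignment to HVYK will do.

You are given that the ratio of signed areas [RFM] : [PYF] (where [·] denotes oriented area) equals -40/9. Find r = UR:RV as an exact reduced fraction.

r = -4/5

Set H = (0, 0), V = (1, 0), Y = (0, 1), K = (-1, -3); any affine frame gives the same invariant.
1. S lies on line VK with VS:SK = 4:1 ⇒ S = (-3/5, -12/5)
2. M lies on line YV with YM:MV = -4:3 ⇒ M = (4, -3)
3. U is the centroid of triangle HSV ⇒ U = (2/15, -4/5)
4. F lies on line MY with MF:FY = -4:1 ⇒ F = (-4/3, 7/3)
5. P lies on line KY with KP:PY = 1:(-3) ⇒ P = (-3/2, -5)
6. With UR:RV = r, write λ = r/(r+1) so R = U + λ·(V−U); R is affine-linear in λ
Every point depending on R is an affine combination of R and λ-independent points, so each such coordinate is linear in λ; the λ² term in each signed area is a multiple of (V−U)×(V−U) = 0, so 2·[RFM] and 2·[PYF] are each linear in λ. Evaluating at λ=0 and λ=1:
  2·[RFM] = 80/9·λ − 80/9,   2·[PYF] = 10
So [RFM]:[PYF] = (80/9·λ − 80/9) / (10). Setting this equal to -40/9:
  80/9·λ − 80/9 = -40/9·(10)  ⇒  λ = -4
Then r = λ/(1−λ) = (-4)/(5) = -4/5. Check: with r = -4/5, R = (-10/3, -4) and [RFM]:[PYF] = -40/9 as required.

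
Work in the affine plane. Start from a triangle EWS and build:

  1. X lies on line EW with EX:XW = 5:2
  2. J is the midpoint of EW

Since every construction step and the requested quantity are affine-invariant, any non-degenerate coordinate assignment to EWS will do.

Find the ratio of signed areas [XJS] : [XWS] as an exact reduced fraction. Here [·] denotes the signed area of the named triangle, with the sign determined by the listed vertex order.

Work in coordinates with E = (0, 0), W = (1, 0), S = (0, 1).
1. X lies on line EW with EX:XW = 5:2 ⇒ X = (5/7, 0)
2. J is the midpoint of EW ⇒ J = (1/2, 0)
2·[XJS] = -3/14, 2·[XWS] = 2/7
[XJS]:[XWS] = -3/14:2/7 = -3/4

[XJS]:[XWS] = -3/4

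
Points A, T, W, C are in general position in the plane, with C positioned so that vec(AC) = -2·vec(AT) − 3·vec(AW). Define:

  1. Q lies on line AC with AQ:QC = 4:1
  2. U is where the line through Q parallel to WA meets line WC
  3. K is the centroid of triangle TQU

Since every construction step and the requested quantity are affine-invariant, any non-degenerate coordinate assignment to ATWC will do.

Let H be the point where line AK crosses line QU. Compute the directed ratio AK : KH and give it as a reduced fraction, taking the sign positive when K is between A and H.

Assign A = (0, 0), T = (1, 0), W = (0, 1), C = (-2, -3) — the answer is frame-independent, so this choice is without loss of generality.
1. Q lies on line AC with AQ:QC = 4:1 ⇒ Q = (-8/5, -12/5)
2. U is where the line through Q parallel to WA meets line WC ⇒ U = (-8/5, -11/5)
3. K is the centroid of triangle TQU ⇒ K = (-11/15, -23/15)
line AK meets QU at H = (-8/5, -184/55)
K = A + t·(H−A) with t = 11/24, so AK:KH = 11/24:13/24

AK:KH = 11/13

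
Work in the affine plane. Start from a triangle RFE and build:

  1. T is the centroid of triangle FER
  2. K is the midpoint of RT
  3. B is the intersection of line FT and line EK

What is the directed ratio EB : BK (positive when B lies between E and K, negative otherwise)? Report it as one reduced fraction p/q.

EB:BK = 2

Set R = (0, 0), F = (1, 0), E = (0, 1); any affine frame gives the same invariant.
1. T is the centroid of triangle FER ⇒ T = (1/3, 1/3)
2. K is the midpoint of RT ⇒ K = (1/6, 1/6)
3. B is the intersection of line FT and line EK ⇒ B = (1/9, 4/9)
B = E + t·(K−E) with t = 2/3, so EB:BK = t:(1−t) = 2/3:1/3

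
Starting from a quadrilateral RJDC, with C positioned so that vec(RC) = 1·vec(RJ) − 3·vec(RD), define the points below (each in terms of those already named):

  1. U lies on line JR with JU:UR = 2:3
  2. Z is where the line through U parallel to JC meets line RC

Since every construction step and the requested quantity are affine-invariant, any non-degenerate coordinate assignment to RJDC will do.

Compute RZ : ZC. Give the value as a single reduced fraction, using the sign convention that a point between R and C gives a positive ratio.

RZ:ZC = 3/2

Set R = (0, 0), J = (1, 0), D = (0, 1), C = (1, -3); any affine frame gives the same invariant.
1. U lies on line JR with JU:UR = 2:3 ⇒ U = (3/5, 0)
2. Z is where the line through U parallel to JC meets line RC ⇒ Z = (3/5, -9/5)
Z = R + t·(C−R) with t = 3/5, so RZ:ZC = t:(1−t) = 3/5:2/5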